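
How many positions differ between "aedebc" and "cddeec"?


Comparing "aedebc" and "cddeec" position by position:
  Position 0: 'a' vs 'c' => DIFFER
  Position 1: 'e' vs 'd' => DIFFER
  Position 2: 'd' vs 'd' => same
  Position 3: 'e' vs 'e' => same
  Position 4: 'b' vs 'e' => DIFFER
  Position 5: 'c' vs 'c' => same
Positions that differ: 3

3


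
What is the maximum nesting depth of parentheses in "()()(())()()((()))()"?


Input: "()()(())()()((()))()"
Tracking depth:
  Position 0 '(': depth becomes 1
  Position 1 ')': depth becomes 0
  Position 2 '(': depth becomes 1
  Position 3 ')': depth becomes 0
  Position 4 '(': depth becomes 1
  Position 5 '(': depth becomes 2
  Position 6 ')': depth becomes 1
  Position 7 ')': depth becomes 0
  Position 8 '(': depth becomes 1
  Position 9 ')': depth becomes 0
  Position 10 '(': depth becomes 1
  Position 11 ')': depth becomes 0
  Position 12 '(': depth becomes 1
  Position 13 '(': depth becomes 2
  Position 14 '(': depth becomes 3
  Position 15 ')': depth becomes 2
  Position 16 ')': depth becomes 1
  Position 17 ')': depth becomes 0
  Position 18 '(': depth becomes 1
  Position 19 ')': depth becomes 0
Maximum depth reached: 3

3


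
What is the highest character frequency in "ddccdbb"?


Input: ddccdbb
Character counts:
  'b': 2
  'c': 2
  'd': 3
Maximum frequency: 3

3


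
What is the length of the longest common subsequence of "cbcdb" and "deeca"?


LCS of "cbcdb" and "deeca"
DP table:
           d    e    e    c    a
      0    0    0    0    0    0
  c   0    0    0    0    1    1
  b   0    0    0    0    1    1
  c   0    0    0    0    1    1
  d   0    1    1    1    1    1
  b   0    1    1    1    1    1
LCS length = dp[5][5] = 1

1


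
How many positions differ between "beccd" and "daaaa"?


Comparing "beccd" and "daaaa" position by position:
  Position 0: 'b' vs 'd' => DIFFER
  Position 1: 'e' vs 'a' => DIFFER
  Position 2: 'c' vs 'a' => DIFFER
  Position 3: 'c' vs 'a' => DIFFER
  Position 4: 'd' vs 'a' => DIFFER
Positions that differ: 5

5


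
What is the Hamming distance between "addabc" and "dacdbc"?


Comparing "addabc" and "dacdbc" position by position:
  Position 0: 'a' vs 'd' => differ
  Position 1: 'd' vs 'a' => differ
  Position 2: 'd' vs 'c' => differ
  Position 3: 'a' vs 'd' => differ
  Position 4: 'b' vs 'b' => same
  Position 5: 'c' vs 'c' => same
Total differences (Hamming distance): 4

4


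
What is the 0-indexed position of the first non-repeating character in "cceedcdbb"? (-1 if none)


Input: cceedcdbb
Character frequencies:
  'b': 2
  'c': 3
  'd': 2
  'e': 2
Scanning left to right for freq == 1:
  Position 0 ('c'): freq=3, skip
  Position 1 ('c'): freq=3, skip
  Position 2 ('e'): freq=2, skip
  Position 3 ('e'): freq=2, skip
  Position 4 ('d'): freq=2, skip
  Position 5 ('c'): freq=3, skip
  Position 6 ('d'): freq=2, skip
  Position 7 ('b'): freq=2, skip
  Position 8 ('b'): freq=2, skip
  No unique character found => answer = -1

-1


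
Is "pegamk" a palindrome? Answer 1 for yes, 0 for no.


Input: pegamk
Reversed: kmagep
  Compare pos 0 ('p') with pos 5 ('k'): MISMATCH
  Compare pos 1 ('e') with pos 4 ('m'): MISMATCH
  Compare pos 2 ('g') with pos 3 ('a'): MISMATCH
Result: not a palindrome

0


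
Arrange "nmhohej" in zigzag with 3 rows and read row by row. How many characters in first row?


Zigzag "nmhohej" into 3 rows:
Placing characters:
  'n' => row 0
  'm' => row 1
  'h' => row 2
  'o' => row 1
  'h' => row 0
  'e' => row 1
  'j' => row 2
Rows:
  Row 0: "nh"
  Row 1: "moe"
  Row 2: "hj"
First row length: 2

2


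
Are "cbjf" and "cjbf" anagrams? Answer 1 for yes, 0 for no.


Strings: "cbjf", "cjbf"
Sorted first:  bcfj
Sorted second: bcfj
Sorted forms match => anagrams

1


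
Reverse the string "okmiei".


Input: okmiei
Reading characters right to left:
  Position 5: 'i'
  Position 4: 'e'
  Position 3: 'i'
  Position 2: 'm'
  Position 1: 'k'
  Position 0: 'o'
Reversed: ieimko

ieimko


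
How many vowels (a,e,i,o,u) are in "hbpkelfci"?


Input: hbpkelfci
Checking each character:
  'h' at position 0: consonant
  'b' at position 1: consonant
  'p' at position 2: consonant
  'k' at position 3: consonant
  'e' at position 4: vowel (running total: 1)
  'l' at position 5: consonant
  'f' at position 6: consonant
  'c' at position 7: consonant
  'i' at position 8: vowel (running total: 2)
Total vowels: 2

2


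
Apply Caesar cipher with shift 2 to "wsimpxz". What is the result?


Caesar cipher: shift "wsimpxz" by 2
  'w' (pos 22) + 2 = pos 24 = 'y'
  's' (pos 18) + 2 = pos 20 = 'u'
  'i' (pos 8) + 2 = pos 10 = 'k'
  'm' (pos 12) + 2 = pos 14 = 'o'
  'p' (pos 15) + 2 = pos 17 = 'r'
  'x' (pos 23) + 2 = pos 25 = 'z'
  'z' (pos 25) + 2 = pos 1 = 'b'
Result: yukorzb

yukorzb


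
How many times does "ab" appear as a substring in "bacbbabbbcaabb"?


Searching for "ab" in "bacbbabbbcaabb"
Scanning each position:
  Position 0: "ba" => no
  Position 1: "ac" => no
  Position 2: "cb" => no
  Position 3: "bb" => no
  Position 4: "ba" => no
  Position 5: "ab" => MATCH
  Position 6: "bb" => no
  Position 7: "bb" => no
  Position 8: "bc" => no
  Position 9: "ca" => no
  Position 10: "aa" => no
  Position 11: "ab" => MATCH
  Position 12: "bb" => no
Total occurrences: 2

2


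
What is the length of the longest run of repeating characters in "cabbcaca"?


Input: "cabbcaca"
Scanning for longest run:
  Position 1 ('a'): new char, reset run to 1
  Position 2 ('b'): new char, reset run to 1
  Position 3 ('b'): continues run of 'b', length=2
  Position 4 ('c'): new char, reset run to 1
  Position 5 ('a'): new char, reset run to 1
  Position 6 ('c'): new char, reset run to 1
  Position 7 ('a'): new char, reset run to 1
Longest run: 'b' with length 2

2


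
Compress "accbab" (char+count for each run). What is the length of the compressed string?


Input: accbab
Runs:
  'a' x 1 => "a1"
  'c' x 2 => "c2"
  'b' x 1 => "b1"
  'a' x 1 => "a1"
  'b' x 1 => "b1"
Compressed: "a1c2b1a1b1"
Compressed length: 10

10


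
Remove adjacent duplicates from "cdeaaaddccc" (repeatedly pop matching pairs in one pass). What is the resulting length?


Input: cdeaaaddccc
Stack-based adjacent duplicate removal:
  Read 'c': push. Stack: c
  Read 'd': push. Stack: cd
  Read 'e': push. Stack: cde
  Read 'a': push. Stack: cdea
  Read 'a': matches stack top 'a' => pop. Stack: cde
  Read 'a': push. Stack: cdea
  Read 'd': push. Stack: cdead
  Read 'd': matches stack top 'd' => pop. Stack: cdea
  Read 'c': push. Stack: cdeac
  Read 'c': matches stack top 'c' => pop. Stack: cdea
  Read 'c': push. Stack: cdeac
Final stack: "cdeac" (length 5)

5


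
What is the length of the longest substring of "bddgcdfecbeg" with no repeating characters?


Input: "bddgcdfecbeg"
Sliding window (track last position of each char):
  Position 0 ('b'): window [0,0] length 1 -- new best
  Position 1 ('d'): window [0,1] length 2 -- new best
  Position 2 ('d'): repeat (last at 1), move window start to 2
  Position 2 ('d'): window [2,2] length 1
  Position 3 ('g'): window [2,3] length 2
  Position 4 ('c'): window [2,4] length 3 -- new best
  Position 5 ('d'): repeat (last at 2), move window start to 3
  Position 5 ('d'): window [3,5] length 3
  Position 6 ('f'): window [3,6] length 4 -- new best
  Position 7 ('e'): window [3,7] length 5 -- new best
  Position 8 ('c'): repeat (last at 4), move window start to 5
  Position 8 ('c'): window [5,8] length 4
  Position 9 ('b'): window [5,9] length 5
  Position 10 ('e'): repeat (last at 7), move window start to 8
  Position 10 ('e'): window [8,10] length 3
  Position 11 ('g'): window [8,11] length 4
Longest substring with no repeats: "gcdfe" with length 5

5


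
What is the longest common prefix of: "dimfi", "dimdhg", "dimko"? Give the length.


Words: dimfi, dimdhg, dimko
  Position 0: all 'd' => match
  Position 1: all 'i' => match
  Position 2: all 'm' => match
  Position 3: ('f', 'd', 'k') => mismatch, stop
LCP = "dim" (length 3)

3


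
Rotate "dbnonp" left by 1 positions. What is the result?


Input: "dbnonp", rotate left by 1
First 1 characters: "d"
Remaining characters: "bnonp"
Concatenate remaining + first: "bnonp" + "d" = "bnonpd"

bnonpd


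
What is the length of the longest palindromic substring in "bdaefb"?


Input: "bdaefb"
Checking substrings for palindromes:
  No multi-char palindromic substrings found
Longest palindromic substring: "b" with length 1

1


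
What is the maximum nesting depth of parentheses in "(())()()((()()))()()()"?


Input: "(())()()((()()))()()()"
Tracking depth:
  Position 0 '(': depth becomes 1
  Position 1 '(': depth becomes 2
  Position 2 ')': depth becomes 1
  Position 3 ')': depth becomes 0
  Position 4 '(': depth becomes 1
  Position 5 ')': depth becomes 0
  Position 6 '(': depth becomes 1
  Position 7 ')': depth becomes 0
  Position 8 '(': depth becomes 1
  Position 9 '(': depth becomes 2
  Position 10 '(': depth becomes 3
  Position 11 ')': depth becomes 2
  Position 12 '(': depth becomes 3
  Position 13 ')': depth becomes 2
  Position 14 ')': depth becomes 1
  Position 15 ')': depth becomes 0
  Position 16 '(': depth becomes 1
  Position 17 ')': depth becomes 0
  Position 18 '(': depth becomes 1
  Position 19 ')': depth becomes 0
  Position 20 '(': depth becomes 1
  Position 21 ')': depth becomes 0
Maximum depth reached: 3

3


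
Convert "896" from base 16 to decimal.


Input: "896" in base 16
Positional expansion:
  Digit '8' (value 8) x 16^2 = 2048
  Digit '9' (value 9) x 16^1 = 144
  Digit '6' (value 6) x 16^0 = 6
Sum = 2198

2198


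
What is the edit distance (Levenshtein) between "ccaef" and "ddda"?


Computing edit distance: "ccaef" -> "ddda"
DP table:
           d    d    d    a
      0    1    2    3    4
  c   1    1    2    3    4
  c   2    2    2    3    4
  a   3    3    3    3    3
  e   4    4    4    4    4
  f   5    5    5    5    5
Edit distance = dp[5][4] = 5

5


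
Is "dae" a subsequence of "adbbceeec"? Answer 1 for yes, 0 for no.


Check if "dae" is a subsequence of "adbbceeec"
Greedy scan:
  Position 0 ('a'): no match needed
  Position 1 ('d'): matches sub[0] = 'd'
  Position 2 ('b'): no match needed
  Position 3 ('b'): no match needed
  Position 4 ('c'): no match needed
  Position 5 ('e'): no match needed
  Position 6 ('e'): no match needed
  Position 7 ('e'): no match needed
  Position 8 ('c'): no match needed
Only matched 1/3 characters => not a subsequence

0


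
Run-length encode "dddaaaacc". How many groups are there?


Input: dddaaaacc
Scanning for consecutive runs:
  Group 1: 'd' x 3 (positions 0-2)
  Group 2: 'a' x 4 (positions 3-6)
  Group 3: 'c' x 2 (positions 7-8)
Total groups: 3

3


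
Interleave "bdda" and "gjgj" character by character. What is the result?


Interleaving "bdda" and "gjgj":
  Position 0: 'b' from first, 'g' from second => "bg"
  Position 1: 'd' from first, 'j' from second => "dj"
  Position 2: 'd' from first, 'g' from second => "dg"
  Position 3: 'a' from first, 'j' from second => "aj"
Result: bgdjdgaj

bgdjdgaj


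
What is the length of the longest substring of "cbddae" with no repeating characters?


Input: "cbddae"
Sliding window (track last position of each char):
  Position 0 ('c'): window [0,0] length 1 -- new best
  Position 1 ('b'): window [0,1] length 2 -- new best
  Position 2 ('d'): window [0,2] length 3 -- new best
  Position 3 ('d'): repeat (last at 2), move window start to 3
  Position 3 ('d'): window [3,3] length 1
  Position 4 ('a'): window [3,4] length 2
  Position 5 ('e'): window [3,5] length 3
Longest substring with no repeats: "cbd" with length 3

3


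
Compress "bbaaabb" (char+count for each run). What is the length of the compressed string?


Input: bbaaabb
Runs:
  'b' x 2 => "b2"
  'a' x 3 => "a3"
  'b' x 2 => "b2"
Compressed: "b2a3b2"
Compressed length: 6

6


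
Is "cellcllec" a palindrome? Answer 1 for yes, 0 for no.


Input: cellcllec
Reversed: cellcllec
  Compare pos 0 ('c') with pos 8 ('c'): match
  Compare pos 1 ('e') with pos 7 ('e'): match
  Compare pos 2 ('l') with pos 6 ('l'): match
  Compare pos 3 ('l') with pos 5 ('l'): match
Result: palindrome

1


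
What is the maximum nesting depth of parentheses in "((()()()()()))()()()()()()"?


Input: "((()()()()()))()()()()()()"
Tracking depth:
  Position 0 '(': depth becomes 1
  Position 1 '(': depth becomes 2
  Position 2 '(': depth becomes 3
  Position 3 ')': depth becomes 2
  Position 4 '(': depth becomes 3
  Position 5 ')': depth becomes 2
  Position 6 '(': depth becomes 3
  Position 7 ')': depth becomes 2
  Position 8 '(': depth becomes 3
  Position 9 ')': depth becomes 2
  Position 10 '(': depth becomes 3
  Position 11 ')': depth becomes 2
  Position 12 ')': depth becomes 1
  Position 13 ')': depth becomes 0
  Position 14 '(': depth becomes 1
  Position 15 ')': depth becomes 0
  Position 16 '(': depth becomes 1
  Position 17 ')': depth becomes 0
  Position 18 '(': depth becomes 1
  Position 19 ')': depth becomes 0
  Position 20 '(': depth becomes 1
  Position 21 ')': depth becomes 0
  Position 22 '(': depth becomes 1
  Position 23 ')': depth becomes 0
  Position 24 '(': depth becomes 1
  Position 25 ')': depth becomes 0
Maximum depth reached: 3

3


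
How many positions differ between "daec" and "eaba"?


Comparing "daec" and "eaba" position by position:
  Position 0: 'd' vs 'e' => DIFFER
  Position 1: 'a' vs 'a' => same
  Position 2: 'e' vs 'b' => DIFFER
  Position 3: 'c' vs 'a' => DIFFER
Positions that differ: 3

3


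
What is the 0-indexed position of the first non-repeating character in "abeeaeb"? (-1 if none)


Input: abeeaeb
Character frequencies:
  'a': 2
  'b': 2
  'e': 3
Scanning left to right for freq == 1:
  Position 0 ('a'): freq=2, skip
  Position 1 ('b'): freq=2, skip
  Position 2 ('e'): freq=3, skip
  Position 3 ('e'): freq=3, skip
  Position 4 ('a'): freq=2, skip
  Position 5 ('e'): freq=3, skip
  Position 6 ('b'): freq=2, skip
  No unique character found => answer = -1

-1


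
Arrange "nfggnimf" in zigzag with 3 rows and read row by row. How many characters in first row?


Zigzag "nfggnimf" into 3 rows:
Placing characters:
  'n' => row 0
  'f' => row 1
  'g' => row 2
  'g' => row 1
  'n' => row 0
  'i' => row 1
  'm' => row 2
  'f' => row 1
Rows:
  Row 0: "nn"
  Row 1: "fgif"
  Row 2: "gm"
First row length: 2

2


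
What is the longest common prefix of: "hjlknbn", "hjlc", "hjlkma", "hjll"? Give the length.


Words: hjlknbn, hjlc, hjlkma, hjll
  Position 0: all 'h' => match
  Position 1: all 'j' => match
  Position 2: all 'l' => match
  Position 3: ('k', 'c', 'k', 'l') => mismatch, stop
LCP = "hjl" (length 3)

3


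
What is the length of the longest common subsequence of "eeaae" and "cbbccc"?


LCS of "eeaae" and "cbbccc"
DP table:
           c    b    b    c    c    c
      0    0    0    0    0    0    0
  e   0    0    0    0    0    0    0
  e   0    0    0    0    0    0    0
  a   0    0    0    0    0    0    0
  a   0    0    0    0    0    0    0
  e   0    0    0    0    0    0    0
LCS length = dp[5][6] = 0

0


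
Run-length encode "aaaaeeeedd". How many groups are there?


Input: aaaaeeeedd
Scanning for consecutive runs:
  Group 1: 'a' x 4 (positions 0-3)
  Group 2: 'e' x 4 (positions 4-7)
  Group 3: 'd' x 2 (positions 8-9)
Total groups: 3

3


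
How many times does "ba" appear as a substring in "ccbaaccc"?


Searching for "ba" in "ccbaaccc"
Scanning each position:
  Position 0: "cc" => no
  Position 1: "cb" => no
  Position 2: "ba" => MATCH
  Position 3: "aa" => no
  Position 4: "ac" => no
  Position 5: "cc" => no
  Position 6: "cc" => no
Total occurrences: 1

1


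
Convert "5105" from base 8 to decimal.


Input: "5105" in base 8
Positional expansion:
  Digit '5' (value 5) x 8^3 = 2560
  Digit '1' (value 1) x 8^2 = 64
  Digit '0' (value 0) x 8^1 = 0
  Digit '5' (value 5) x 8^0 = 5
Sum = 2629

2629


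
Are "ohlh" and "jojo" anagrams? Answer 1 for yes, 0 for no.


Strings: "ohlh", "jojo"
Sorted first:  hhlo
Sorted second: jjoo
Differ at position 0: 'h' vs 'j' => not anagrams

0


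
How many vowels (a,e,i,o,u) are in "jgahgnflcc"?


Input: jgahgnflcc
Checking each character:
  'j' at position 0: consonant
  'g' at position 1: consonant
  'a' at position 2: vowel (running total: 1)
  'h' at position 3: consonant
  'g' at position 4: consonant
  'n' at position 5: consonant
  'f' at position 6: consonant
  'l' at position 7: consonant
  'c' at position 8: consonant
  'c' at position 9: consonant
Total vowels: 1

1


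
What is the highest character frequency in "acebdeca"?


Input: acebdeca
Character counts:
  'a': 2
  'b': 1
  'c': 2
  'd': 1
  'e': 2
Maximum frequency: 2

2


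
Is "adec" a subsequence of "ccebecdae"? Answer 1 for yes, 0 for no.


Check if "adec" is a subsequence of "ccebecdae"
Greedy scan:
  Position 0 ('c'): no match needed
  Position 1 ('c'): no match needed
  Position 2 ('e'): no match needed
  Position 3 ('b'): no match needed
  Position 4 ('e'): no match needed
  Position 5 ('c'): no match needed
  Position 6 ('d'): no match needed
  Position 7 ('a'): matches sub[0] = 'a'
  Position 8 ('e'): no match needed
Only matched 1/4 characters => not a subsequence

0


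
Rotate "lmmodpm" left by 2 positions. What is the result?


Input: "lmmodpm", rotate left by 2
First 2 characters: "lm"
Remaining characters: "modpm"
Concatenate remaining + first: "modpm" + "lm" = "modpmlm"

modpmlm


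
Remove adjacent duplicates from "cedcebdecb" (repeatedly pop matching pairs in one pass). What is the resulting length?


Input: cedcebdecb
Stack-based adjacent duplicate removal:
  Read 'c': push. Stack: c
  Read 'e': push. Stack: ce
  Read 'd': push. Stack: ced
  Read 'c': push. Stack: cedc
  Read 'e': push. Stack: cedce
  Read 'b': push. Stack: cedceb
  Read 'd': push. Stack: cedcebd
  Read 'e': push. Stack: cedcebde
  Read 'c': push. Stack: cedcebdec
  Read 'b': push. Stack: cedcebdecb
Final stack: "cedcebdecb" (length 10)

10


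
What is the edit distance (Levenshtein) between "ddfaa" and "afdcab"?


Computing edit distance: "ddfaa" -> "afdcab"
DP table:
           a    f    d    c    a    b
      0    1    2    3    4    5    6
  d   1    1    2    2    3    4    5
  d   2    2    2    2    3    4    5
  f   3    3    2    3    3    4    5
  a   4    3    3    3    4    3    4
  a   5    4    4    4    4    4    4
Edit distance = dp[5][6] = 4

4


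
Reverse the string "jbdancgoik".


Input: jbdancgoik
Reading characters right to left:
  Position 9: 'k'
  Position 8: 'i'
  Position 7: 'o'
  Position 6: 'g'
  Position 5: 'c'
  Position 4: 'n'
  Position 3: 'a'
  Position 2: 'd'
  Position 1: 'b'
  Position 0: 'j'
Reversed: kiogcnadbj

kiogcnadbj


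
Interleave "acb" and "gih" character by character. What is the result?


Interleaving "acb" and "gih":
  Position 0: 'a' from first, 'g' from second => "ag"
  Position 1: 'c' from first, 'i' from second => "ci"
  Position 2: 'b' from first, 'h' from second => "bh"
Result: agcibh

agcibh


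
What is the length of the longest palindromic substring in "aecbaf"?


Input: "aecbaf"
Checking substrings for palindromes:
  No multi-char palindromic substrings found
Longest palindromic substring: "a" with length 1

1


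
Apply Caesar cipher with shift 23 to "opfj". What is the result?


Caesar cipher: shift "opfj" by 23
  'o' (pos 14) + 23 = pos 11 = 'l'
  'p' (pos 15) + 23 = pos 12 = 'm'
  'f' (pos 5) + 23 = pos 2 = 'c'
  'j' (pos 9) + 23 = pos 6 = 'g'
Result: lmcg

lmcg


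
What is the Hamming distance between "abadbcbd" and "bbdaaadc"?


Comparing "abadbcbd" and "bbdaaadc" position by position:
  Position 0: 'a' vs 'b' => differ
  Position 1: 'b' vs 'b' => same
  Position 2: 'a' vs 'd' => differ
  Position 3: 'd' vs 'a' => differ
  Position 4: 'b' vs 'a' => differ
  Position 5: 'c' vs 'a' => differ
  Position 6: 'b' vs 'd' => differ
  Position 7: 'd' vs 'c' => differ
Total differences (Hamming distance): 7

7


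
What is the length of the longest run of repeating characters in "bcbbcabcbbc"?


Input: "bcbbcabcbbc"
Scanning for longest run:
  Position 1 ('c'): new char, reset run to 1
  Position 2 ('b'): new char, reset run to 1
  Position 3 ('b'): continues run of 'b', length=2
  Position 4 ('c'): new char, reset run to 1
  Position 5 ('a'): new char, reset run to 1
  Position 6 ('b'): new char, reset run to 1
  Position 7 ('c'): new char, reset run to 1
  Position 8 ('b'): new char, reset run to 1
  Position 9 ('b'): continues run of 'b', length=2
  Position 10 ('c'): new char, reset run to 1
Longest run: 'b' with length 2

2


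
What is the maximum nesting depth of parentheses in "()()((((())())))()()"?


Input: "()()((((())())))()()"
Tracking depth:
  Position 0 '(': depth becomes 1
  Position 1 ')': depth becomes 0
  Position 2 '(': depth becomes 1
  Position 3 ')': depth becomes 0
  Position 4 '(': depth becomes 1
  Position 5 '(': depth becomes 2
  Position 6 '(': depth becomes 3
  Position 7 '(': depth becomes 4
  Position 8 '(': depth becomes 5
  Position 9 ')': depth becomes 4
  Position 10 ')': depth becomes 3
  Position 11 '(': depth becomes 4
  Position 12 ')': depth becomes 3
  Position 13 ')': depth becomes 2
  Position 14 ')': depth becomes 1
  Position 15 ')': depth becomes 0
  Position 16 '(': depth becomes 1
  Position 17 ')': depth becomes 0
  Position 18 '(': depth becomes 1
  Position 19 ')': depth becomes 0
Maximum depth reached: 5

5


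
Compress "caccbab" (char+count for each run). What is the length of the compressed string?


Input: caccbab
Runs:
  'c' x 1 => "c1"
  'a' x 1 => "a1"
  'c' x 2 => "c2"
  'b' x 1 => "b1"
  'a' x 1 => "a1"
  'b' x 1 => "b1"
Compressed: "c1a1c2b1a1b1"
Compressed length: 12

12


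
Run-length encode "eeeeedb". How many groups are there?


Input: eeeeedb
Scanning for consecutive runs:
  Group 1: 'e' x 5 (positions 0-4)
  Group 2: 'd' x 1 (positions 5-5)
  Group 3: 'b' x 1 (positions 6-6)
Total groups: 3

3


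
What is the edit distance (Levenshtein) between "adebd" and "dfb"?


Computing edit distance: "adebd" -> "dfb"
DP table:
           d    f    b
      0    1    2    3
  a   1    1    2    3
  d   2    1    2    3
  e   3    2    2    3
  b   4    3    3    2
  d   5    4    4    3
Edit distance = dp[5][3] = 3

3


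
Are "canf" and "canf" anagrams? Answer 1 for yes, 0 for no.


Strings: "canf", "canf"
Sorted first:  acfn
Sorted second: acfn
Sorted forms match => anagrams

1


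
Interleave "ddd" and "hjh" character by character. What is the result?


Interleaving "ddd" and "hjh":
  Position 0: 'd' from first, 'h' from second => "dh"
  Position 1: 'd' from first, 'j' from second => "dj"
  Position 2: 'd' from first, 'h' from second => "dh"
Result: dhdjdh

dhdjdh


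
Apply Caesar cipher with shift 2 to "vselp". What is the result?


Caesar cipher: shift "vselp" by 2
  'v' (pos 21) + 2 = pos 23 = 'x'
  's' (pos 18) + 2 = pos 20 = 'u'
  'e' (pos 4) + 2 = pos 6 = 'g'
  'l' (pos 11) + 2 = pos 13 = 'n'
  'p' (pos 15) + 2 = pos 17 = 'r'
Result: xugnr

xugnr


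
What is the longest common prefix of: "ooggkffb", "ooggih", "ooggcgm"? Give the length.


Words: ooggkffb, ooggih, ooggcgm
  Position 0: all 'o' => match
  Position 1: all 'o' => match
  Position 2: all 'g' => match
  Position 3: all 'g' => match
  Position 4: ('k', 'i', 'c') => mismatch, stop
LCP = "oogg" (length 4)

4


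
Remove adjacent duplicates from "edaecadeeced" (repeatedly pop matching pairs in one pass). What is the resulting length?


Input: edaecadeeced
Stack-based adjacent duplicate removal:
  Read 'e': push. Stack: e
  Read 'd': push. Stack: ed
  Read 'a': push. Stack: eda
  Read 'e': push. Stack: edae
  Read 'c': push. Stack: edaec
  Read 'a': push. Stack: edaeca
  Read 'd': push. Stack: edaecad
  Read 'e': push. Stack: edaecade
  Read 'e': matches stack top 'e' => pop. Stack: edaecad
  Read 'c': push. Stack: edaecadc
  Read 'e': push. Stack: edaecadce
  Read 'd': push. Stack: edaecadced
Final stack: "edaecadced" (length 10)

10


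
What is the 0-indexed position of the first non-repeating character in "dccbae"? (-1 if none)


Input: dccbae
Character frequencies:
  'a': 1
  'b': 1
  'c': 2
  'd': 1
  'e': 1
Scanning left to right for freq == 1:
  Position 0 ('d'): unique! => answer = 0

0


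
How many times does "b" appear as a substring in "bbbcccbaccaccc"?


Searching for "b" in "bbbcccbaccaccc"
Scanning each position:
  Position 0: "b" => MATCH
  Position 1: "b" => MATCH
  Position 2: "b" => MATCH
  Position 3: "c" => no
  Position 4: "c" => no
  Position 5: "c" => no
  Position 6: "b" => MATCH
  Position 7: "a" => no
  Position 8: "c" => no
  Position 9: "c" => no
  Position 10: "a" => no
  Position 11: "c" => no
  Position 12: "c" => no
  Position 13: "c" => no
Total occurrences: 4

4


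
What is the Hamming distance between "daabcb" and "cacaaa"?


Comparing "daabcb" and "cacaaa" position by position:
  Position 0: 'd' vs 'c' => differ
  Position 1: 'a' vs 'a' => same
  Position 2: 'a' vs 'c' => differ
  Position 3: 'b' vs 'a' => differ
  Position 4: 'c' vs 'a' => differ
  Position 5: 'b' vs 'a' => differ
Total differences (Hamming distance): 5

5


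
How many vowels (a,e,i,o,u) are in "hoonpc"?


Input: hoonpc
Checking each character:
  'h' at position 0: consonant
  'o' at position 1: vowel (running total: 1)
  'o' at position 2: vowel (running total: 2)
  'n' at position 3: consonant
  'p' at position 4: consonant
  'c' at position 5: consonant
Total vowels: 2

2


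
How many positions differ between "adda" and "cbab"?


Comparing "adda" and "cbab" position by position:
  Position 0: 'a' vs 'c' => DIFFER
  Position 1: 'd' vs 'b' => DIFFER
  Position 2: 'd' vs 'a' => DIFFER
  Position 3: 'a' vs 'b' => DIFFER
Positions that differ: 4

4


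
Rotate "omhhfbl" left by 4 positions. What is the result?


Input: "omhhfbl", rotate left by 4
First 4 characters: "omhh"
Remaining characters: "fbl"
Concatenate remaining + first: "fbl" + "omhh" = "fblomhh"

fblomhh


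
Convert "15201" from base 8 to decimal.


Input: "15201" in base 8
Positional expansion:
  Digit '1' (value 1) x 8^4 = 4096
  Digit '5' (value 5) x 8^3 = 2560
  Digit '2' (value 2) x 8^2 = 128
  Digit '0' (value 0) x 8^1 = 0
  Digit '1' (value 1) x 8^0 = 1
Sum = 6785

6785


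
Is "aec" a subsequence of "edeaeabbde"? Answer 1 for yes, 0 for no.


Check if "aec" is a subsequence of "edeaeabbde"
Greedy scan:
  Position 0 ('e'): no match needed
  Position 1 ('d'): no match needed
  Position 2 ('e'): no match needed
  Position 3 ('a'): matches sub[0] = 'a'
  Position 4 ('e'): matches sub[1] = 'e'
  Position 5 ('a'): no match needed
  Position 6 ('b'): no match needed
  Position 7 ('b'): no match needed
  Position 8 ('d'): no match needed
  Position 9 ('e'): no match needed
Only matched 2/3 characters => not a subsequence

0


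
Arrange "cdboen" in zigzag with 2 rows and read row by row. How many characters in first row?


Zigzag "cdboen" into 2 rows:
Placing characters:
  'c' => row 0
  'd' => row 1
  'b' => row 0
  'o' => row 1
  'e' => row 0
  'n' => row 1
Rows:
  Row 0: "cbe"
  Row 1: "don"
First row length: 3

3


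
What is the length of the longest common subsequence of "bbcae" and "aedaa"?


LCS of "bbcae" and "aedaa"
DP table:
           a    e    d    a    a
      0    0    0    0    0    0
  b   0    0    0    0    0    0
  b   0    0    0    0    0    0
  c   0    0    0    0    0    0
  a   0    1    1    1    1    1
  e   0    1    2    2    2    2
LCS length = dp[5][5] = 2

2


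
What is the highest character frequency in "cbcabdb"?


Input: cbcabdb
Character counts:
  'a': 1
  'b': 3
  'c': 2
  'd': 1
Maximum frequency: 3

3


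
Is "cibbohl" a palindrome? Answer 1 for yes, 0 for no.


Input: cibbohl
Reversed: lhobbic
  Compare pos 0 ('c') with pos 6 ('l'): MISMATCH
  Compare pos 1 ('i') with pos 5 ('h'): MISMATCH
  Compare pos 2 ('b') with pos 4 ('o'): MISMATCH
Result: not a palindrome

0


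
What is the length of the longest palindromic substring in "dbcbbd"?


Input: "dbcbbd"
Checking substrings for palindromes:
  [1:4] "bcb" (len 3) => palindrome
  [3:5] "bb" (len 2) => palindrome
Longest palindromic substring: "bcb" with length 3

3


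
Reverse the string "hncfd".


Input: hncfd
Reading characters right to left:
  Position 4: 'd'
  Position 3: 'f'
  Position 2: 'c'
  Position 1: 'n'
  Position 0: 'h'
Reversed: dfcnh

dfcnh


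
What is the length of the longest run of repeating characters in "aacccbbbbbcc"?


Input: "aacccbbbbbcc"
Scanning for longest run:
  Position 1 ('a'): continues run of 'a', length=2
  Position 2 ('c'): new char, reset run to 1
  Position 3 ('c'): continues run of 'c', length=2
  Position 4 ('c'): continues run of 'c', length=3
  Position 5 ('b'): new char, reset run to 1
  Position 6 ('b'): continues run of 'b', length=2
  Position 7 ('b'): continues run of 'b', length=3
  Position 8 ('b'): continues run of 'b', length=4
  Position 9 ('b'): continues run of 'b', length=5
  Position 10 ('c'): new char, reset run to 1
  Position 11 ('c'): continues run of 'c', length=2
Longest run: 'b' with length 5

5


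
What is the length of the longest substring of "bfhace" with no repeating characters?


Input: "bfhace"
Sliding window (track last position of each char):
  Position 0 ('b'): window [0,0] length 1 -- new best
  Position 1 ('f'): window [0,1] length 2 -- new best
  Position 2 ('h'): window [0,2] length 3 -- new best
  Position 3 ('a'): window [0,3] length 4 -- new best
  Position 4 ('c'): window [0,4] length 5 -- new best
  Position 5 ('e'): window [0,5] length 6 -- new best
Longest substring with no repeats: "bfhace" with length 6

6


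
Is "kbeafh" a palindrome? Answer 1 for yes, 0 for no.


Input: kbeafh
Reversed: hfaebk
  Compare pos 0 ('k') with pos 5 ('h'): MISMATCH
  Compare pos 1 ('b') with pos 4 ('f'): MISMATCH
  Compare pos 2 ('e') with pos 3 ('a'): MISMATCH
Result: not a palindrome

0


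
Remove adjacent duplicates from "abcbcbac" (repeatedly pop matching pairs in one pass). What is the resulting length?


Input: abcbcbac
Stack-based adjacent duplicate removal:
  Read 'a': push. Stack: a
  Read 'b': push. Stack: ab
  Read 'c': push. Stack: abc
  Read 'b': push. Stack: abcb
  Read 'c': push. Stack: abcbc
  Read 'b': push. Stack: abcbcb
  Read 'a': push. Stack: abcbcba
  Read 'c': push. Stack: abcbcbac
Final stack: "abcbcbac" (length 8)

8


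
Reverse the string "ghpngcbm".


Input: ghpngcbm
Reading characters right to left:
  Position 7: 'm'
  Position 6: 'b'
  Position 5: 'c'
  Position 4: 'g'
  Position 3: 'n'
  Position 2: 'p'
  Position 1: 'h'
  Position 0: 'g'
Reversed: mbcgnphg

mbcgnphg


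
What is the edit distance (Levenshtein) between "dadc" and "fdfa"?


Computing edit distance: "dadc" -> "fdfa"
DP table:
           f    d    f    a
      0    1    2    3    4
  d   1    1    1    2    3
  a   2    2    2    2    2
  d   3    3    2    3    3
  c   4    4    3    3    4
Edit distance = dp[4][4] = 4

4


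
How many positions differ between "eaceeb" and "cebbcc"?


Comparing "eaceeb" and "cebbcc" position by position:
  Position 0: 'e' vs 'c' => DIFFER
  Position 1: 'a' vs 'e' => DIFFER
  Position 2: 'c' vs 'b' => DIFFER
  Position 3: 'e' vs 'b' => DIFFER
  Position 4: 'e' vs 'c' => DIFFER
  Position 5: 'b' vs 'c' => DIFFER
Positions that differ: 6

6


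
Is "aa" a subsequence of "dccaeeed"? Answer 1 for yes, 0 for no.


Check if "aa" is a subsequence of "dccaeeed"
Greedy scan:
  Position 0 ('d'): no match needed
  Position 1 ('c'): no match needed
  Position 2 ('c'): no match needed
  Position 3 ('a'): matches sub[0] = 'a'
  Position 4 ('e'): no match needed
  Position 5 ('e'): no match needed
  Position 6 ('e'): no match needed
  Position 7 ('d'): no match needed
Only matched 1/2 characters => not a subsequence

0


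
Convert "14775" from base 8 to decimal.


Input: "14775" in base 8
Positional expansion:
  Digit '1' (value 1) x 8^4 = 4096
  Digit '4' (value 4) x 8^3 = 2048
  Digit '7' (value 7) x 8^2 = 448
  Digit '7' (value 7) x 8^1 = 56
  Digit '5' (value 5) x 8^0 = 5
Sum = 6653

6653


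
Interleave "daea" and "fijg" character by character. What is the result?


Interleaving "daea" and "fijg":
  Position 0: 'd' from first, 'f' from second => "df"
  Position 1: 'a' from first, 'i' from second => "ai"
  Position 2: 'e' from first, 'j' from second => "ej"
  Position 3: 'a' from first, 'g' from second => "ag"
Result: dfaiejag

dfaiejag


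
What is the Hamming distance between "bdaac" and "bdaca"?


Comparing "bdaac" and "bdaca" position by position:
  Position 0: 'b' vs 'b' => same
  Position 1: 'd' vs 'd' => same
  Position 2: 'a' vs 'a' => same
  Position 3: 'a' vs 'c' => differ
  Position 4: 'c' vs 'a' => differ
Total differences (Hamming distance): 2

2


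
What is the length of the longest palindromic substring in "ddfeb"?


Input: "ddfeb"
Checking substrings for palindromes:
  [0:2] "dd" (len 2) => palindrome
Longest palindromic substring: "dd" with length 2

2


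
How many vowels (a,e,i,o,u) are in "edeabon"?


Input: edeabon
Checking each character:
  'e' at position 0: vowel (running total: 1)
  'd' at position 1: consonant
  'e' at position 2: vowel (running total: 2)
  'a' at position 3: vowel (running total: 3)
  'b' at position 4: consonant
  'o' at position 5: vowel (running total: 4)
  'n' at position 6: consonant
Total vowels: 4

4


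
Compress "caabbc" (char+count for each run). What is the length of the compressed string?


Input: caabbc
Runs:
  'c' x 1 => "c1"
  'a' x 2 => "a2"
  'b' x 2 => "b2"
  'c' x 1 => "c1"
Compressed: "c1a2b2c1"
Compressed length: 8

8


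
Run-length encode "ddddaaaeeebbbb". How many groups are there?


Input: ddddaaaeeebbbb
Scanning for consecutive runs:
  Group 1: 'd' x 4 (positions 0-3)
  Group 2: 'a' x 3 (positions 4-6)
  Group 3: 'e' x 3 (positions 7-9)
  Group 4: 'b' x 4 (positions 10-13)
Total groups: 4

4


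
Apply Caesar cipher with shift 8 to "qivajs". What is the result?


Caesar cipher: shift "qivajs" by 8
  'q' (pos 16) + 8 = pos 24 = 'y'
  'i' (pos 8) + 8 = pos 16 = 'q'
  'v' (pos 21) + 8 = pos 3 = 'd'
  'a' (pos 0) + 8 = pos 8 = 'i'
  'j' (pos 9) + 8 = pos 17 = 'r'
  's' (pos 18) + 8 = pos 0 = 'a'
Result: yqdira

yqdira


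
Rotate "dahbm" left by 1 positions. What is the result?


Input: "dahbm", rotate left by 1
First 1 characters: "d"
Remaining characters: "ahbm"
Concatenate remaining + first: "ahbm" + "d" = "ahbmd"

ahbmd


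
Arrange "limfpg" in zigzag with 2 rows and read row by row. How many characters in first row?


Zigzag "limfpg" into 2 rows:
Placing characters:
  'l' => row 0
  'i' => row 1
  'm' => row 0
  'f' => row 1
  'p' => row 0
  'g' => row 1
Rows:
  Row 0: "lmp"
  Row 1: "ifg"
First row length: 3

3


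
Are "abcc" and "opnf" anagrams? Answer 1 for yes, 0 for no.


Strings: "abcc", "opnf"
Sorted first:  abcc
Sorted second: fnop
Differ at position 0: 'a' vs 'f' => not anagrams

0


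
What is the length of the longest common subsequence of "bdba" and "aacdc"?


LCS of "bdba" and "aacdc"
DP table:
           a    a    c    d    c
      0    0    0    0    0    0
  b   0    0    0    0    0    0
  d   0    0    0    0    1    1
  b   0    0    0    0    1    1
  a   0    1    1    1    1    1
LCS length = dp[4][5] = 1

1


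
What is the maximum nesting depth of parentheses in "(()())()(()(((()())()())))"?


Input: "(()())()(()(((()())()())))"
Tracking depth:
  Position 0 '(': depth becomes 1
  Position 1 '(': depth becomes 2
  Position 2 ')': depth becomes 1
  Position 3 '(': depth becomes 2
  Position 4 ')': depth becomes 1
  Position 5 ')': depth becomes 0
  Position 6 '(': depth becomes 1
  Position 7 ')': depth becomes 0
  Position 8 '(': depth becomes 1
  Position 9 '(': depth becomes 2
  Position 10 ')': depth becomes 1
  Position 11 '(': depth becomes 2
  Position 12 '(': depth becomes 3
  Position 13 '(': depth becomes 4
  Position 14 '(': depth becomes 5
  Position 15 ')': depth becomes 4
  Position 16 '(': depth becomes 5
  Position 17 ')': depth becomes 4
  Position 18 ')': depth becomes 3
  Position 19 '(': depth becomes 4
  Position 20 ')': depth becomes 3
  Position 21 '(': depth becomes 4
  Position 22 ')': depth becomes 3
  Position 23 ')': depth becomes 2
  Position 24 ')': depth becomes 1
  Position 25 ')': depth becomes 0
Maximum depth reached: 5

5


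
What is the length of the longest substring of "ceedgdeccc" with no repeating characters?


Input: "ceedgdeccc"
Sliding window (track last position of each char):
  Position 0 ('c'): window [0,0] length 1 -- new best
  Position 1 ('e'): window [0,1] length 2 -- new best
  Position 2 ('e'): repeat (last at 1), move window start to 2
  Position 2 ('e'): window [2,2] length 1
  Position 3 ('d'): window [2,3] length 2
  Position 4 ('g'): window [2,4] length 3 -- new best
  Position 5 ('d'): repeat (last at 3), move window start to 4
  Position 5 ('d'): window [4,5] length 2
  Position 6 ('e'): window [4,6] length 3
  Position 7 ('c'): window [4,7] length 4 -- new best
  Position 8 ('c'): repeat (last at 7), move window start to 8
  Position 8 ('c'): window [8,8] length 1
  Position 9 ('c'): repeat (last at 8), move window start to 9
  Position 9 ('c'): window [9,9] length 1
Longest substring with no repeats: "gdec" with length 4

4


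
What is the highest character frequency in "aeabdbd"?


Input: aeabdbd
Character counts:
  'a': 2
  'b': 2
  'd': 2
  'e': 1
Maximum frequency: 2

2


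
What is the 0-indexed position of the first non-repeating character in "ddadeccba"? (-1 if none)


Input: ddadeccba
Character frequencies:
  'a': 2
  'b': 1
  'c': 2
  'd': 3
  'e': 1
Scanning left to right for freq == 1:
  Position 0 ('d'): freq=3, skip
  Position 1 ('d'): freq=3, skip
  Position 2 ('a'): freq=2, skip
  Position 3 ('d'): freq=3, skip
  Position 4 ('e'): unique! => answer = 4

4


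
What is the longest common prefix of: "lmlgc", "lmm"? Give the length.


Words: lmlgc, lmm
  Position 0: all 'l' => match
  Position 1: all 'm' => match
  Position 2: ('l', 'm') => mismatch, stop
LCP = "lm" (length 2)

2


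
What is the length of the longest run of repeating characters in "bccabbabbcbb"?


Input: "bccabbabbcbb"
Scanning for longest run:
  Position 1 ('c'): new char, reset run to 1
  Position 2 ('c'): continues run of 'c', length=2
  Position 3 ('a'): new char, reset run to 1
  Position 4 ('b'): new char, reset run to 1
  Position 5 ('b'): continues run of 'b', length=2
  Position 6 ('a'): new char, reset run to 1
  Position 7 ('b'): new char, reset run to 1
  Position 8 ('b'): continues run of 'b', length=2
  Position 9 ('c'): new char, reset run to 1
  Position 10 ('b'): new char, reset run to 1
  Position 11 ('b'): continues run of 'b', length=2
Longest run: 'c' with length 2

2


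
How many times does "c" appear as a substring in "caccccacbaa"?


Searching for "c" in "caccccacbaa"
Scanning each position:
  Position 0: "c" => MATCH
  Position 1: "a" => no
  Position 2: "c" => MATCH
  Position 3: "c" => MATCH
  Position 4: "c" => MATCH
  Position 5: "c" => MATCH
  Position 6: "a" => no
  Position 7: "c" => MATCH
  Position 8: "b" => no
  Position 9: "a" => no
  Position 10: "a" => no
Total occurrences: 6

6


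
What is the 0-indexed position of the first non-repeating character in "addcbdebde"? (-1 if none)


Input: addcbdebde
Character frequencies:
  'a': 1
  'b': 2
  'c': 1
  'd': 4
  'e': 2
Scanning left to right for freq == 1:
  Position 0 ('a'): unique! => answer = 0

0


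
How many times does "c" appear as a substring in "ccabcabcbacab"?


Searching for "c" in "ccabcabcbacab"
Scanning each position:
  Position 0: "c" => MATCH
  Position 1: "c" => MATCH
  Position 2: "a" => no
  Position 3: "b" => no
  Position 4: "c" => MATCH
  Position 5: "a" => no
  Position 6: "b" => no
  Position 7: "c" => MATCH
  Position 8: "b" => no
  Position 9: "a" => no
  Position 10: "c" => MATCH
  Position 11: "a" => no
  Position 12: "b" => no
Total occurrences: 5

5
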